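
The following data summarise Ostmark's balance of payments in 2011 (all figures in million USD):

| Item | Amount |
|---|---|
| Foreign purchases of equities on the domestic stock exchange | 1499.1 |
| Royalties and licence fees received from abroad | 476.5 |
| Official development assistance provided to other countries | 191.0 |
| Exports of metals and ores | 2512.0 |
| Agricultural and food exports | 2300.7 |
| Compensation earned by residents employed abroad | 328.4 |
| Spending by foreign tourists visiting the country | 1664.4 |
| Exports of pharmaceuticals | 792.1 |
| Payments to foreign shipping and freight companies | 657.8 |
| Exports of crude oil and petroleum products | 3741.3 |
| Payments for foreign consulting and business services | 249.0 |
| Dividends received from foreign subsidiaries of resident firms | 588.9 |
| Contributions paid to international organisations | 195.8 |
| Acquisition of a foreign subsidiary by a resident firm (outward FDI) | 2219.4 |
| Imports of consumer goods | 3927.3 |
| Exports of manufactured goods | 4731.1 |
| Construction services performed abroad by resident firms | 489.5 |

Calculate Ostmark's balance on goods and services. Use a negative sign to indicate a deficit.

Goods: 2512.0 + 3741.3 - 3927.3 + 4731.1 + 2300.7 + 792.1 = 10149.9
Services: -249.0 + 489.5 + 476.5 + 1664.4 - 657.8 = 1723.6
Trade balance = 10149.9 + 1723.6 = 11873.5
(Excluded from the trade balance — financial account: foreign purchases of equities on the domestic stock exchange 1499.1, acquisition of a foreign subsidiary by a resident firm (outward FDI) 2219.4; secondary income: official development assistance provided to other countries 191.0, contributions paid to international organisations 195.8; primary income: compensation earned by residents employed abroad 328.4, dividends received from foreign subsidiaries of resident firms 588.9.)

11873.5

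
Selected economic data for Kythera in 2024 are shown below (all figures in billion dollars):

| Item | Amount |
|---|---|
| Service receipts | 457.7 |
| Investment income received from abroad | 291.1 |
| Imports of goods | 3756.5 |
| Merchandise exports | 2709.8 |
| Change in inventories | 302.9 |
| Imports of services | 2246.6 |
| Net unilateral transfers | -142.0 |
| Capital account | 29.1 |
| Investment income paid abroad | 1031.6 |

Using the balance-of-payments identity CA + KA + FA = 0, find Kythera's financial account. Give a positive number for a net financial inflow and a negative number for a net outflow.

Goods balance = 2709.8 - 3756.5 = -1046.7
Services balance = 457.7 - 2246.6 = -1788.9
Trade balance (goods + services) = -1046.7 + (-1788.9) = -2835.6
Net primary income = 291.1 - 1031.6 = -740.5
Net secondary income = -142.0
Current account = -2835.6 + (-740.5) + (-142.0) = -3718.1
Financial account = -(-3718.1 + 29.1) = 3689.0

3689.0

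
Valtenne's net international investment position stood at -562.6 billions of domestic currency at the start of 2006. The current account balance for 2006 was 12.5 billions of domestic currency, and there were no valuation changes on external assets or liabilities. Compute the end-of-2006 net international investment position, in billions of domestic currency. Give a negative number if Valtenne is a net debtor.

-550.1

With no valuation effects, change in NIIP = current account = 12.5
End-of-year NIIP = -562.6 + 12.5 = -550.1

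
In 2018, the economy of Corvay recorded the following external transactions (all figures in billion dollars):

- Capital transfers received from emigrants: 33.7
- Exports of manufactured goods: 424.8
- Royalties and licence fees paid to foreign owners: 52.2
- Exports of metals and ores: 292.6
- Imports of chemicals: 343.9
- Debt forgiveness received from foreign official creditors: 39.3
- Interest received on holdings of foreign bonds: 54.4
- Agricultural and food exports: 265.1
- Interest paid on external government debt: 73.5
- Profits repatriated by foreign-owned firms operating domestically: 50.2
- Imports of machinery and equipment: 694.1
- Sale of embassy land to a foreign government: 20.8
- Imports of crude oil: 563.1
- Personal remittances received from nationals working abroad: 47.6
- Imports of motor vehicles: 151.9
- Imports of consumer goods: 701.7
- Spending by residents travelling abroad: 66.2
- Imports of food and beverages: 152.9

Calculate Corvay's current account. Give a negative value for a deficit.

Goods: 265.1 + 424.8 - 694.1 - 343.9 + 292.6 - 563.1 - 701.7 - 151.9 - 152.9 = -1625.1
Services: -66.2 - 52.2 = -118.4
Primary income: -73.5 + 54.4 - 50.2 = -69.3
Secondary income: 47.6
Current account = (-1625.1) + (-118.4) + (-69.3) + 47.6 = -1765.2
(Excluded from the current account — capital account: capital transfers received from emigrants 33.7, debt forgiveness received from foreign official creditors 39.3, sale of embassy land to a foreign government 20.8.)

-1765.2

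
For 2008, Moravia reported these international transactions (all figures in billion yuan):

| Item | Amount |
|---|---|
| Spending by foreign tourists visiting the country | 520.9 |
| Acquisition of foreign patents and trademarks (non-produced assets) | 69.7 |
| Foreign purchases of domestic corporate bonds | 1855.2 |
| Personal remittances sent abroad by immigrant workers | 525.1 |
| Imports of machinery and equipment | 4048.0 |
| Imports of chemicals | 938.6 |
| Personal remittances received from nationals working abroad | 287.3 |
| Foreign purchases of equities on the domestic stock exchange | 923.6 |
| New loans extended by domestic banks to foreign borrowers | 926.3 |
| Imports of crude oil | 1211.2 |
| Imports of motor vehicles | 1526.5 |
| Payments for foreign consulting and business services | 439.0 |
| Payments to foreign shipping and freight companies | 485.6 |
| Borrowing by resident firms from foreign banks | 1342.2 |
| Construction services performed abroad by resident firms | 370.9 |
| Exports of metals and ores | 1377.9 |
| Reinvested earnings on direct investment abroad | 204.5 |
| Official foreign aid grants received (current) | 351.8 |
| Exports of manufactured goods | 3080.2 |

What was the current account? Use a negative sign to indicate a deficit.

Goods: 3080.2 + 1377.9 - 4048.0 - 1211.2 - 1526.5 - 938.6 = -3266.2
Services: -485.6 - 439.0 + 370.9 + 520.9 = -32.8
Primary income: 204.5
Secondary income: 351.8 - 525.1 + 287.3 = 114.0
Current account = (-3266.2) + (-32.8) + 204.5 + 114.0 = -2980.5
(Excluded from the current account — capital account: acquisition of foreign patents and trademarks (non-produced assets) 69.7; financial account: foreign purchases of domestic corporate bonds 1855.2, foreign purchases of equities on the domestic stock exchange 923.6, new loans extended by domestic banks to foreign borrowers 926.3, borrowing by resident firms from foreign banks 1342.2.)

-2980.5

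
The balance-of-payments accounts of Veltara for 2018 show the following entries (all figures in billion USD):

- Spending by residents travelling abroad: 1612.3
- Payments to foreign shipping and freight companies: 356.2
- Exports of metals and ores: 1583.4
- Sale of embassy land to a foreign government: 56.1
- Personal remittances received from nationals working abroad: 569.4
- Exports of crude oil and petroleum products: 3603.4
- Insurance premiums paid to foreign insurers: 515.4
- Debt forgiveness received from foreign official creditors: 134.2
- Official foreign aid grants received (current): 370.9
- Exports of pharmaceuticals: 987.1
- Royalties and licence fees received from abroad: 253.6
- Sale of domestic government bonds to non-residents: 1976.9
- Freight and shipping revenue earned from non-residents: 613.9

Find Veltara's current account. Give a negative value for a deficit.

5497.8

Goods: 987.1 + 3603.4 + 1583.4 = 6173.9
Services: 253.6 + 613.9 - 1612.3 - 515.4 - 356.2 = -1616.4
Secondary income: 569.4 + 370.9 = 940.3
Current account = 6173.9 + (-1616.4) + 940.3 = 5497.8
(Excluded from the current account — capital account: sale of embassy land to a foreign government 56.1, debt forgiveness received from foreign official creditors 134.2; financial account: sale of domestic government bonds to non-residents 1976.9.)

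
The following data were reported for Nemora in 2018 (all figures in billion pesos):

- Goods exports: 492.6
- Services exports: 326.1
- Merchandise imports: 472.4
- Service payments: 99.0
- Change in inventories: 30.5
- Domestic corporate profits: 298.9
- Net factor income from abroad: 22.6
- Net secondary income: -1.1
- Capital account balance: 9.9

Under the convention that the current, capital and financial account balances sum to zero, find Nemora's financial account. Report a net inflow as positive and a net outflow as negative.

Goods balance = 492.6 - 472.4 = 20.2
Services balance = 326.1 - 99.0 = 227.1
Trade balance (goods + services) = 20.2 + 227.1 = 247.3
Net primary income = 22.6
Net secondary income = -1.1
Current account = 247.3 + 22.6 + (-1.1) = 268.8
Financial account = -(268.8 + 9.9) = -278.7

-278.7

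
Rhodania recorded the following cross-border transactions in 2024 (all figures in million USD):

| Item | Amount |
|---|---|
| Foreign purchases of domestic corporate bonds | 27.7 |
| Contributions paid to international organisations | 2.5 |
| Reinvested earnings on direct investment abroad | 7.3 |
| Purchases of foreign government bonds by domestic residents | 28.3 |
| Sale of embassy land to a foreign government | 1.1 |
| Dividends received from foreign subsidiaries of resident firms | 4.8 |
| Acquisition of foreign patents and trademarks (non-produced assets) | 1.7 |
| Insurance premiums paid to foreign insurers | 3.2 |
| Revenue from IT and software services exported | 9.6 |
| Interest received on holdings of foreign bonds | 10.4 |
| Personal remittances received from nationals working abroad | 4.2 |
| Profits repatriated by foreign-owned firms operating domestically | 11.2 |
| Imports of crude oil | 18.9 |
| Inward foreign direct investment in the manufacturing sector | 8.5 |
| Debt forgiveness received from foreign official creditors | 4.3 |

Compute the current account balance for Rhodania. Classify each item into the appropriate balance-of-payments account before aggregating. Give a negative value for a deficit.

0.5

Goods: -18.9
Services: 9.6 - 3.2 = 6.4
Primary income: 7.3 - 11.2 + 10.4 + 4.8 = 11.3
Secondary income: -2.5 + 4.2 = 1.7
Current account = (-18.9) + 6.4 + 11.3 + 1.7 = 0.5
(Excluded from the current account — financial account: foreign purchases of domestic corporate bonds 27.7, purchases of foreign government bonds by domestic residents 28.3, inward foreign direct investment in the manufacturing sector 8.5; capital account: sale of embassy land to a foreign government 1.1, acquisition of foreign patents and trademarks (non-produced assets) 1.7, debt forgiveness received from foreign official creditors 4.3.)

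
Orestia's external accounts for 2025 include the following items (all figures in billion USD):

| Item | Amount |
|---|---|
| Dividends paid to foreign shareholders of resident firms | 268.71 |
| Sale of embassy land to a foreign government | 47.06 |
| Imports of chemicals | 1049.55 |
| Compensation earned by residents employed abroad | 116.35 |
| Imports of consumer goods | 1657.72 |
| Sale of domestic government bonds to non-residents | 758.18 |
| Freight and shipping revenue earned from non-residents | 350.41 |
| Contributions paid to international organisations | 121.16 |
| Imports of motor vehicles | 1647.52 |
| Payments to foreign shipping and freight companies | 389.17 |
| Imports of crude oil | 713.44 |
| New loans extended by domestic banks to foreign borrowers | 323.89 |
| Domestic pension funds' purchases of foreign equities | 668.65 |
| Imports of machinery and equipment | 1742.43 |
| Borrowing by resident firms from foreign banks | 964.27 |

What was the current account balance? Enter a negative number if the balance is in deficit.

-7122.94

Goods: -1647.52 - 1657.72 - 1742.43 - 713.44 - 1049.55 = -6810.66
Services: 350.41 - 389.17 = -38.76
Primary income: -268.71 + 116.35 = -152.36
Secondary income: -121.16
Current account = (-6810.66) + (-38.76) + (-152.36) + (-121.16) = -7122.94
(Excluded from the current account — capital account: sale of embassy land to a foreign government 47.06; financial account: sale of domestic government bonds to non-residents 758.18, new loans extended by domestic banks to foreign borrowers 323.89, domestic pension funds' purchases of foreign equities 668.65, borrowing by resident firms from foreign banks 964.27.)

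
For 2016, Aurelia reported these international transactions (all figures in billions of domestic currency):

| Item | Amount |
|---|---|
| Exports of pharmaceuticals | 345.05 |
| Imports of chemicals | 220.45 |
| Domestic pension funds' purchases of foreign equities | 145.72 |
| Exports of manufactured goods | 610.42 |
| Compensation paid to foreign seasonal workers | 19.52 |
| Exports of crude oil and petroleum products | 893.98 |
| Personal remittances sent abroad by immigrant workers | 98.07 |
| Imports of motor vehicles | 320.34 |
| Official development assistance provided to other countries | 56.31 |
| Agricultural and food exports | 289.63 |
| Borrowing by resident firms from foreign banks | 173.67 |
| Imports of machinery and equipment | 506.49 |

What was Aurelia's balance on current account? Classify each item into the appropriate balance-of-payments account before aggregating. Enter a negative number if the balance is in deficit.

917.90

Goods: -506.49 - 220.45 + 610.42 + 893.98 - 320.34 + 289.63 + 345.05 = 1091.80
Primary income: -19.52
Secondary income: -98.07 - 56.31 = -154.38
Current account = 1091.80 + (-19.52) + (-154.38) = 917.90
(Excluded from the current account — financial account: domestic pension funds' purchases of foreign equities 145.72, borrowing by resident firms from foreign banks 173.67.)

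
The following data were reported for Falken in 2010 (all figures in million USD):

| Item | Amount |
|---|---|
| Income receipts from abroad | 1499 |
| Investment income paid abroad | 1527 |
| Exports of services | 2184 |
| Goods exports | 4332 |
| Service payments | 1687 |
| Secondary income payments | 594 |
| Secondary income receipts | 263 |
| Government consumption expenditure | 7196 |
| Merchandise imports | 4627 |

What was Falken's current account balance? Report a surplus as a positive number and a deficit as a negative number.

Goods balance = 4332 - 4627 = -295
Services balance = 2184 - 1687 = 497
Trade balance (goods + services) = -295 + 497 = 202
Net primary income = 1499 - 1527 = -28
Net secondary income = 263 - 594 = -331
Current account = 202 + (-28) + (-331) = -157

-157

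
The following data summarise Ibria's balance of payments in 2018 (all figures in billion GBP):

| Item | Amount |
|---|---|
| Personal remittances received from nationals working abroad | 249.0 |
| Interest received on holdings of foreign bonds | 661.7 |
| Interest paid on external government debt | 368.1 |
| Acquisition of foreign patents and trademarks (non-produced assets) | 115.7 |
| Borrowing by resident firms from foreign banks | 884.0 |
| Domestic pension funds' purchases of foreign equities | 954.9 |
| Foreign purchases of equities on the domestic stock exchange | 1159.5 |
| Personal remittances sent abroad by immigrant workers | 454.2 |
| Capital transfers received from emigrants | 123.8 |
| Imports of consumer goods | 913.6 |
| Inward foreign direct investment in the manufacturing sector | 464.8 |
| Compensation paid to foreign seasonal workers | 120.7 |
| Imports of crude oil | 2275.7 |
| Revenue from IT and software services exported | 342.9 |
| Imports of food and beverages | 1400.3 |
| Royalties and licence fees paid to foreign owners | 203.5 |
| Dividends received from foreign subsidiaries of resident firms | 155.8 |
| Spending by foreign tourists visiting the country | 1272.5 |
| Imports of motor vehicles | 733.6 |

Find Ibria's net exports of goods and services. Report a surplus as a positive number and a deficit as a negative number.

-3911.3

Goods: -1400.3 - 2275.7 - 913.6 - 733.6 = -5323.2
Services: 342.9 - 203.5 + 1272.5 = 1411.9
Trade balance = -5323.2 + 1411.9 = -3911.3
(Excluded from the trade balance — secondary income: personal remittances received from nationals working abroad 249.0, personal remittances sent abroad by immigrant workers 454.2; primary income: interest received on holdings of foreign bonds 661.7, interest paid on external government debt 368.1, compensation paid to foreign seasonal workers 120.7, dividends received from foreign subsidiaries of resident firms 155.8; capital account: acquisition of foreign patents and trademarks (non-produced assets) 115.7, capital transfers received from emigrants 123.8; financial account: borrowing by resident firms from foreign banks 884.0, domestic pension funds' purchases of foreign equities 954.9, foreign purchases of equities on the domestic stock exchange 1159.5, inward foreign direct investment in the manufacturing sector 464.8.)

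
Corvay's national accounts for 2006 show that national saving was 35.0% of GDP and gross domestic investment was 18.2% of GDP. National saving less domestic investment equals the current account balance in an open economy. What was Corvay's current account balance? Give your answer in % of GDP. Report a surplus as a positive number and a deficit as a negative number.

16.8

CA = S - I = 35.0 - 18.2 = 16.8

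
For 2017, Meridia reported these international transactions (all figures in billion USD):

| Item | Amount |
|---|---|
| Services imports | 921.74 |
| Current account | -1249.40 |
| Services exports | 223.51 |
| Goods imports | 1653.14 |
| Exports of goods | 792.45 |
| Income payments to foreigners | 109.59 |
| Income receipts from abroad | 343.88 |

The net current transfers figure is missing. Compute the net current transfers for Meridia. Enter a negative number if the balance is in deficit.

75.23

Current account = goods balance + services balance + net primary income + net secondary income
Sum of the known components = -1324.63
Net current transfers = CA - (known components) = -1249.40 - (-1324.63) = 75.23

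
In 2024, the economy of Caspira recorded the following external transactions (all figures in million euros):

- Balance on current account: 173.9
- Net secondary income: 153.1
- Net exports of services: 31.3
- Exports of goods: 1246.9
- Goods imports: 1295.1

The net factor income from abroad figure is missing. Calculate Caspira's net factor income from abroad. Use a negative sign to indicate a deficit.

Current account = goods balance + services balance + net primary income + net secondary income
Sum of the known components = 136.2
Net factor income from abroad = CA - (known components) = 173.9 - 136.2 = 37.7

37.7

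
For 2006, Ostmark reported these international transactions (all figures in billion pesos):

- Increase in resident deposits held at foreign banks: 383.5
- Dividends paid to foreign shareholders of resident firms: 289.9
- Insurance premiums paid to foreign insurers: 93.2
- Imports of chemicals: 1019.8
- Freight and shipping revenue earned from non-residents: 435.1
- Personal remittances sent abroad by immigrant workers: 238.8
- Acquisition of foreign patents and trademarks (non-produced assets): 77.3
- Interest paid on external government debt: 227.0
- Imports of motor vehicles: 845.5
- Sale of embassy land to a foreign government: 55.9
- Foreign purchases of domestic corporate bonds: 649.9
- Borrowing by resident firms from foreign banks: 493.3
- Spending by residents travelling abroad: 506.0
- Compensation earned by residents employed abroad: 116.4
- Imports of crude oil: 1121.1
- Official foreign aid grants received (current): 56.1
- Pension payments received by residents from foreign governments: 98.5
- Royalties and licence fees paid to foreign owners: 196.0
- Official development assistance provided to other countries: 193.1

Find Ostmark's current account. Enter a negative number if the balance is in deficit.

Goods: -1121.1 - 1019.8 - 845.5 = -2986.4
Services: -196.0 - 506.0 - 93.2 + 435.1 = -360.1
Primary income: -289.9 + 116.4 - 227.0 = -400.5
Secondary income: -193.1 + 56.1 - 238.8 + 98.5 = -277.3
Current account = (-2986.4) + (-360.1) + (-400.5) + (-277.3) = -4024.3
(Excluded from the current account — financial account: increase in resident deposits held at foreign banks 383.5, foreign purchases of domestic corporate bonds 649.9, borrowing by resident firms from foreign banks 493.3; capital account: acquisition of foreign patents and trademarks (non-produced assets) 77.3, sale of embassy land to a foreign government 55.9.)

-4024.3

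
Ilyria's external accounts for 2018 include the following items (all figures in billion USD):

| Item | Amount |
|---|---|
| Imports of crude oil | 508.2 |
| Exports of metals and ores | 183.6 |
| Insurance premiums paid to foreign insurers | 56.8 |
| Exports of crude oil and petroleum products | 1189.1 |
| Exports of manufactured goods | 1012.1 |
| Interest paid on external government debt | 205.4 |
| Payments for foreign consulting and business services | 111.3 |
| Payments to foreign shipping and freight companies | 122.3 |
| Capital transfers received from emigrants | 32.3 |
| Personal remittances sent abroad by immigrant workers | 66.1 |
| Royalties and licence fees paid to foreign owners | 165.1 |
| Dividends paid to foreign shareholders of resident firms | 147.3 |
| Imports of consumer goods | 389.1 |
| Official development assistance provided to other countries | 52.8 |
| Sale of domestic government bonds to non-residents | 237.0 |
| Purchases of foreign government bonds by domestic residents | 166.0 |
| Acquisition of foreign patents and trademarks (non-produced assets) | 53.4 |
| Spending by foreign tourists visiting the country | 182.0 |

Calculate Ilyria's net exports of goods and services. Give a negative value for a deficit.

Goods: 1012.1 + 183.6 + 1189.1 - 508.2 - 389.1 = 1487.5
Services: -122.3 - 111.3 + 182.0 - 56.8 - 165.1 = -273.5
Trade balance = 1487.5 + (-273.5) = 1214.0
(Excluded from the trade balance — primary income: interest paid on external government debt 205.4, dividends paid to foreign shareholders of resident firms 147.3; capital account: capital transfers received from emigrants 32.3, acquisition of foreign patents and trademarks (non-produced assets) 53.4; secondary income: personal remittances sent abroad by immigrant workers 66.1, official development assistance provided to other countries 52.8; financial account: sale of domestic government bonds to non-residents 237.0, purchases of foreign government bonds by domestic residents 166.0.)

1214.0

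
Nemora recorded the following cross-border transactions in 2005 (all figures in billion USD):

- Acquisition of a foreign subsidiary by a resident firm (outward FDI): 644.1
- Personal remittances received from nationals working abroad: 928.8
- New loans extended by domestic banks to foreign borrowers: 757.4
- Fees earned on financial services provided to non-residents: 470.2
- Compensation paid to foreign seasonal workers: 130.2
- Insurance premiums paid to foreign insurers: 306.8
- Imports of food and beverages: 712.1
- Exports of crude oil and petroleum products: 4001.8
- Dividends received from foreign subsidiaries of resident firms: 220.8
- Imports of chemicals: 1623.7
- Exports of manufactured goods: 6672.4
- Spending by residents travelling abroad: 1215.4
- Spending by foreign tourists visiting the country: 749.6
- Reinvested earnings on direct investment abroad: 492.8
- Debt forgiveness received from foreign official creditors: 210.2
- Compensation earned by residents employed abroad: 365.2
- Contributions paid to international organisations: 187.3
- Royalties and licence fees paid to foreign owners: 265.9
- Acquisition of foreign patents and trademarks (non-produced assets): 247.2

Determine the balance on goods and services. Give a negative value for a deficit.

7770.1

Goods: -1623.7 + 6672.4 - 712.1 + 4001.8 = 8338.4
Services: -306.8 + 749.6 + 470.2 - 1215.4 - 265.9 = -568.3
Trade balance = 8338.4 + (-568.3) = 7770.1
(Excluded from the trade balance — financial account: acquisition of a foreign subsidiary by a resident firm (outward FDI) 644.1, new loans extended by domestic banks to foreign borrowers 757.4; secondary income: personal remittances received from nationals working abroad 928.8, contributions paid to international organisations 187.3; primary income: compensation paid to foreign seasonal workers 130.2, dividends received from foreign subsidiaries of resident firms 220.8, reinvested earnings on direct investment abroad 492.8, compensation earned by residents employed abroad 365.2; capital account: debt forgiveness received from foreign official creditors 210.2, acquisition of foreign patents and trademarks (non-produced assets) 247.2.)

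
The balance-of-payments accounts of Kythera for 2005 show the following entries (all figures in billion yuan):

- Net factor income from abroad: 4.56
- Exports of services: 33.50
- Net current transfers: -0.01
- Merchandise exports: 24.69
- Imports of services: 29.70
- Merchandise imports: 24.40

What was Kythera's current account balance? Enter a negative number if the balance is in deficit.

Goods balance = 24.69 - 24.40 = 0.29
Services balance = 33.50 - 29.70 = 3.80
Trade balance (goods + services) = 0.29 + 3.80 = 4.09
Net primary income = 4.56
Net secondary income = -0.01
Current account = 4.09 + 4.56 + (-0.01) = 8.64

8.64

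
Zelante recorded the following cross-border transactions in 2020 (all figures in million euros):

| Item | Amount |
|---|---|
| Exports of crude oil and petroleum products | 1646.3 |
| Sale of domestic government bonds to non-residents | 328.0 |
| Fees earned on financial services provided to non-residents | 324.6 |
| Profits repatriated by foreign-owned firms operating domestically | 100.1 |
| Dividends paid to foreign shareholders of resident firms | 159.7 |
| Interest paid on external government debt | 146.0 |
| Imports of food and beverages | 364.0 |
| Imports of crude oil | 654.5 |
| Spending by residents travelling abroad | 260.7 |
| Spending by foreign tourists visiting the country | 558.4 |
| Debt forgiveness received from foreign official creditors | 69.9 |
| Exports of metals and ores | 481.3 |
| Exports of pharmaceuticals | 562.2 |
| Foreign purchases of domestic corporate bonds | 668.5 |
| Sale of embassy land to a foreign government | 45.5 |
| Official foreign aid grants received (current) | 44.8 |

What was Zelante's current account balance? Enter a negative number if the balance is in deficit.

Goods: 481.3 + 562.2 - 654.5 + 1646.3 - 364.0 = 1671.3
Services: 324.6 + 558.4 - 260.7 = 622.3
Primary income: -100.1 - 146.0 - 159.7 = -405.8
Secondary income: 44.8
Current account = 1671.3 + 622.3 + (-405.8) + 44.8 = 1932.6
(Excluded from the current account — financial account: sale of domestic government bonds to non-residents 328.0, foreign purchases of domestic corporate bonds 668.5; capital account: debt forgiveness received from foreign official creditors 69.9, sale of embassy land to a foreign government 45.5.)

1932.6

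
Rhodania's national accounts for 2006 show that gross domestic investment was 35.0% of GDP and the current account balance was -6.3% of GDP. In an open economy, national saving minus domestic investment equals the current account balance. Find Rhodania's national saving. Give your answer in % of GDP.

28.7

S = I + CA = 35.0 + (-6.3) = 28.7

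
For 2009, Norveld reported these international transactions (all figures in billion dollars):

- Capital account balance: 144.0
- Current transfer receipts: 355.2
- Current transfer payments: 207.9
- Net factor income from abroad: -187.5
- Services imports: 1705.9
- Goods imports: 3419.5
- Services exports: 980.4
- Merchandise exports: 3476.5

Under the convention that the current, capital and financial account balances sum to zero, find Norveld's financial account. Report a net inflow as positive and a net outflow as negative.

564.7

Goods balance = 3476.5 - 3419.5 = 57.0
Services balance = 980.4 - 1705.9 = -725.5
Trade balance (goods + services) = 57.0 + (-725.5) = -668.5
Net primary income = -187.5
Net secondary income = 355.2 - 207.9 = 147.3
Current account = -668.5 + (-187.5) + 147.3 = -708.7
Financial account = -(-708.7 + 144.0) = 564.7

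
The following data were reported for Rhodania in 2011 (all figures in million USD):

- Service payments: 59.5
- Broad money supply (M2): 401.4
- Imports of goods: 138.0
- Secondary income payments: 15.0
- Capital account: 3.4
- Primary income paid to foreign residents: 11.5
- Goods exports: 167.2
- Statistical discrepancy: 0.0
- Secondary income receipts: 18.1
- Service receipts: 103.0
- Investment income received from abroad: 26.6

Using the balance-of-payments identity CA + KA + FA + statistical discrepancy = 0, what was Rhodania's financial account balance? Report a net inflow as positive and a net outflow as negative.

Goods balance = 167.2 - 138.0 = 29.2
Services balance = 103.0 - 59.5 = 43.5
Trade balance (goods + services) = 29.2 + 43.5 = 72.7
Net primary income = 26.6 - 11.5 = 15.1
Net secondary income = 18.1 - 15.0 = 3.1
Current account = 72.7 + 15.1 + 3.1 = 90.9
Financial account = -(90.9 + 3.4 + 0.0) = -94.3

-94.3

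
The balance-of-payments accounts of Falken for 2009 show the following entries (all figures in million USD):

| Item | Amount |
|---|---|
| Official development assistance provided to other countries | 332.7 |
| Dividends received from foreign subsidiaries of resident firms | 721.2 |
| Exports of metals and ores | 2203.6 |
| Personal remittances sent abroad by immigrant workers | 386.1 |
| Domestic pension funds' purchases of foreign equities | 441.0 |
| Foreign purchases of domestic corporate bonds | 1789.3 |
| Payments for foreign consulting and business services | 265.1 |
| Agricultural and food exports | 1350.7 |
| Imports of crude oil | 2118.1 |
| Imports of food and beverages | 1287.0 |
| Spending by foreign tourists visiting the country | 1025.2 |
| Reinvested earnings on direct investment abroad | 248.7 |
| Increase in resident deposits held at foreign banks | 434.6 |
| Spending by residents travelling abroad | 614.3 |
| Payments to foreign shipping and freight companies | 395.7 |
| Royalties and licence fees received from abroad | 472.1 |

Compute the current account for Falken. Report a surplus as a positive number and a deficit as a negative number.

622.5

Goods: 2203.6 + 1350.7 - 2118.1 - 1287.0 = 149.2
Services: 1025.2 - 265.1 - 395.7 - 614.3 + 472.1 = 222.2
Primary income: 721.2 + 248.7 = 969.9
Secondary income: -386.1 - 332.7 = -718.8
Current account = 149.2 + 222.2 + 969.9 + (-718.8) = 622.5
(Excluded from the current account — financial account: domestic pension funds' purchases of foreign equities 441.0, foreign purchases of domestic corporate bonds 1789.3, increase in resident deposits held at foreign banks 434.6.)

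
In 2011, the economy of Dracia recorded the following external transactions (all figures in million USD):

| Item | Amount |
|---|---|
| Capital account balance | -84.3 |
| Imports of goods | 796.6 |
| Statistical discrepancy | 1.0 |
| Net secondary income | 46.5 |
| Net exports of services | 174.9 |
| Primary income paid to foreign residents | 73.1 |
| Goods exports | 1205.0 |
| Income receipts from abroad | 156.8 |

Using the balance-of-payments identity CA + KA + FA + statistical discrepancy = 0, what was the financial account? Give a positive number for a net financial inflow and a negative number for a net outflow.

Goods balance = 1205.0 - 796.6 = 408.4
Services balance = 174.9
Trade balance (goods + services) = 408.4 + 174.9 = 583.3
Net primary income = 156.8 - 73.1 = 83.7
Net secondary income = 46.5
Current account = 583.3 + 83.7 + 46.5 = 713.5
Financial account = -(713.5 + (-84.3) + 1.0) = -630.2

-630.2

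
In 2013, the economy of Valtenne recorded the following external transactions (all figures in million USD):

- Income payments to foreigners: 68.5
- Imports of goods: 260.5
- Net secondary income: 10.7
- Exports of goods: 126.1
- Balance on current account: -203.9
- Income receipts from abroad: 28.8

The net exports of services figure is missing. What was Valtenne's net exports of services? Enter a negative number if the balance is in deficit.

-40.5

Current account = goods balance + services balance + net primary income + net secondary income
Sum of the known components = -163.4
Net exports of services = CA - (known components) = -203.9 - (-163.4) = -40.5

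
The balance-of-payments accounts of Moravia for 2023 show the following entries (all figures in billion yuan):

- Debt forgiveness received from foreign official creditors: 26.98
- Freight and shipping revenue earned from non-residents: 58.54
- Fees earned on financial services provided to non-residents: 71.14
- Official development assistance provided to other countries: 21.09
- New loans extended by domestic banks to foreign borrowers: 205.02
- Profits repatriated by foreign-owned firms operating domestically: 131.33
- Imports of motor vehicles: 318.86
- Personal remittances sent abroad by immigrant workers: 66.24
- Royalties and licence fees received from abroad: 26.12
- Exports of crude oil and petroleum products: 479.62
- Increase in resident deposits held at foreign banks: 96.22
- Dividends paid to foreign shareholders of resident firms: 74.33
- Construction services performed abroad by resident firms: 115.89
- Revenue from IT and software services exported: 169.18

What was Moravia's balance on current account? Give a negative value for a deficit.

Goods: -318.86 + 479.62 = 160.76
Services: 58.54 + 71.14 + 115.89 + 26.12 + 169.18 = 440.87
Primary income: -74.33 - 131.33 = -205.66
Secondary income: -66.24 - 21.09 = -87.33
Current account = 160.76 + 440.87 + (-205.66) + (-87.33) = 308.64
(Excluded from the current account — capital account: debt forgiveness received from foreign official creditors 26.98; financial account: new loans extended by domestic banks to foreign borrowers 205.02, increase in resident deposits held at foreign banks 96.22.)

308.64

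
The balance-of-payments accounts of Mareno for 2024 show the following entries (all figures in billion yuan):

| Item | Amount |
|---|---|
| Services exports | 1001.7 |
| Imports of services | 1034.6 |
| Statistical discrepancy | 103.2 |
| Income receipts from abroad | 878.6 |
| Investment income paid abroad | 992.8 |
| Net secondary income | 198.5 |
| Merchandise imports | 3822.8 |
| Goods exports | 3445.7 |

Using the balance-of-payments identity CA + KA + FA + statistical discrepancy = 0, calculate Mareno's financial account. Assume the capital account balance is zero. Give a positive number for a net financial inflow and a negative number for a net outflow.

222.5

Goods balance = 3445.7 - 3822.8 = -377.1
Services balance = 1001.7 - 1034.6 = -32.9
Trade balance (goods + services) = -377.1 + (-32.9) = -410.0
Net primary income = 878.6 - 992.8 = -114.2
Net secondary income = 198.5
Current account = -410.0 + (-114.2) + 198.5 = -325.7
Financial account = -(-325.7 + 103.2) = 222.5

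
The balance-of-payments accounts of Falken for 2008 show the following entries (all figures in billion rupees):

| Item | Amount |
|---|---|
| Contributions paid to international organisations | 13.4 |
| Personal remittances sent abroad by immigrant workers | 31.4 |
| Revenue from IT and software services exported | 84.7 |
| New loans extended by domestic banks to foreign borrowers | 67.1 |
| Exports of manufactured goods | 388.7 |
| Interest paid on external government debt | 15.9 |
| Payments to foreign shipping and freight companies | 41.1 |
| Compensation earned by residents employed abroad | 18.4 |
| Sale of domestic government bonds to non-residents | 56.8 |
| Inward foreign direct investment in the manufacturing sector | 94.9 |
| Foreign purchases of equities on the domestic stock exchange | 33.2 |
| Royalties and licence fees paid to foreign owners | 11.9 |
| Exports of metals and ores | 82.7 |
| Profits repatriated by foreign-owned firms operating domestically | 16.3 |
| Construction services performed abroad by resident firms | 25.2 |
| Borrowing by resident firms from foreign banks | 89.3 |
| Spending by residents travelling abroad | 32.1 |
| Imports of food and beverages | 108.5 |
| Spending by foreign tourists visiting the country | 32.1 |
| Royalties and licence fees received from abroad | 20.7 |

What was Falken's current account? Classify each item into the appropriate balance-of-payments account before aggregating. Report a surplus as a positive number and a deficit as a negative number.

381.9

Goods: -108.5 + 388.7 + 82.7 = 362.9
Services: 20.7 + 32.1 + 84.7 - 11.9 - 32.1 + 25.2 - 41.1 = 77.6
Primary income: 18.4 - 16.3 - 15.9 = -13.8
Secondary income: -13.4 - 31.4 = -44.8
Current account = 362.9 + 77.6 + (-13.8) + (-44.8) = 381.9
(Excluded from the current account — financial account: new loans extended by domestic banks to foreign borrowers 67.1, sale of domestic government bonds to non-residents 56.8, inward foreign direct investment in the manufacturing sector 94.9, foreign purchases of equities on the domestic stock exchange 33.2, borrowing by resident firms from foreign banks 89.3.)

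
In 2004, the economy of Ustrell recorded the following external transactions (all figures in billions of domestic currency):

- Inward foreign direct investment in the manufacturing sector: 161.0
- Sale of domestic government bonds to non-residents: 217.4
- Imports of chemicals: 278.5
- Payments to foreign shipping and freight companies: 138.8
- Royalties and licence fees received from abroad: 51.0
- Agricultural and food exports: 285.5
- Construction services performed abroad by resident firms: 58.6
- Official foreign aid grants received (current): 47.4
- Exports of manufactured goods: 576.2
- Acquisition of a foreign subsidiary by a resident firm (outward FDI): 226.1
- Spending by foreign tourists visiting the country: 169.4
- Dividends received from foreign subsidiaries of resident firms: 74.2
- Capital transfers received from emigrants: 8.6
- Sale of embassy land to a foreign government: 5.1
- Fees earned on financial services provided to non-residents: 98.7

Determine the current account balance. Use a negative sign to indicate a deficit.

Goods: 285.5 + 576.2 - 278.5 = 583.2
Services: 169.4 + 51.0 + 58.6 - 138.8 + 98.7 = 238.9
Primary income: 74.2
Secondary income: 47.4
Current account = 583.2 + 238.9 + 74.2 + 47.4 = 943.7
(Excluded from the current account — financial account: inward foreign direct investment in the manufacturing sector 161.0, sale of domestic government bonds to non-residents 217.4, acquisition of a foreign subsidiary by a resident firm (outward FDI) 226.1; capital account: capital transfers received from emigrants 8.6, sale of embassy land to a foreign government 5.1.)

943.7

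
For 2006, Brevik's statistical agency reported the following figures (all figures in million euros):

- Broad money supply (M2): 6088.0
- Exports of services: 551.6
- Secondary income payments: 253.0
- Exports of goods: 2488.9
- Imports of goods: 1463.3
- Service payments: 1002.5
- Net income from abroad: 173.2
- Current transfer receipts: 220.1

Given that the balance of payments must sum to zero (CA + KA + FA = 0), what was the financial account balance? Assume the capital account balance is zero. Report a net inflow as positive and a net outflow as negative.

Goods balance = 2488.9 - 1463.3 = 1025.6
Services balance = 551.6 - 1002.5 = -450.9
Trade balance (goods + services) = 1025.6 + (-450.9) = 574.7
Net primary income = 173.2
Net secondary income = 220.1 - 253.0 = -32.9
Current account = 574.7 + 173.2 + (-32.9) = 715.0
Financial account = -(715.0) = -715.0

-715.0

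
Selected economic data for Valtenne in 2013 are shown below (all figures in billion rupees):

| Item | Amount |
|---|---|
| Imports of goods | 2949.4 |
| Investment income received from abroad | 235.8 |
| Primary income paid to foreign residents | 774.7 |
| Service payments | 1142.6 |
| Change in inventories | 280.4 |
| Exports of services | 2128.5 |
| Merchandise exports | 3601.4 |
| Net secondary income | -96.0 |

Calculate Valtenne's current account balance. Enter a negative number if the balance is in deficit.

1003.0

Goods balance = 3601.4 - 2949.4 = 652.0
Services balance = 2128.5 - 1142.6 = 985.9
Trade balance (goods + services) = 652.0 + 985.9 = 1637.9
Net primary income = 235.8 - 774.7 = -538.9
Net secondary income = -96.0
Current account = 1637.9 + (-538.9) + (-96.0) = 1003.0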